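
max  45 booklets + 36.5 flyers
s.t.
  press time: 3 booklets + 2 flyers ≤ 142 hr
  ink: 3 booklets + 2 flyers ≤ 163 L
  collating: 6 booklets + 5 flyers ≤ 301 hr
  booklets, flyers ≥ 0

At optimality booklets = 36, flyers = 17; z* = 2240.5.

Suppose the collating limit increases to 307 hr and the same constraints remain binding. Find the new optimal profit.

2279.5

Check each constraint at x*: press time 142/142 (tight); ink 142/163 (slack 21); collating 301/301 (tight).
Slack constraints have shadow price 0 (complementary slackness).
Dual feasibility on the basic columns requires 3·y_press time + 6·y_collating = 45, 2·y_press time + 5·y_collating = 36.5.
→ y_press time = 2 and y_collating = 6.5.
Δz = y_collating·Δb = 6.5 × (6) = 39, so new z* = 2240.5 + 39 = 2279.5.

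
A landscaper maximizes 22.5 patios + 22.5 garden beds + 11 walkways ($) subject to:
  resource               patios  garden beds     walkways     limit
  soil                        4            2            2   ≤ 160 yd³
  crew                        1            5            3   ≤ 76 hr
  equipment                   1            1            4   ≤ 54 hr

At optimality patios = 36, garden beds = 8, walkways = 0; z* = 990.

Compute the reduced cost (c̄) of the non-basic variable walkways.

At the optimum: soil uses 160 of 160 (binding); crew uses 76 of 76 (binding); equipment uses 44 of 54 (slack = 10).
Slack constraints have shadow price 0 (complementary slackness).
From A_Bᵀ y = c: 4·y_soil + 1·y_crew = 22.5; 2·y_soil + 5·y_crew = 22.5.
This yields shadow prices y_soil = 5, y_crew = 2.5.
Reduced cost of walkways: c₃ − yᵀa₃ = 11 − (5·2 + 2.5·3) = 11 − 17.5 = -6.5.

-6.5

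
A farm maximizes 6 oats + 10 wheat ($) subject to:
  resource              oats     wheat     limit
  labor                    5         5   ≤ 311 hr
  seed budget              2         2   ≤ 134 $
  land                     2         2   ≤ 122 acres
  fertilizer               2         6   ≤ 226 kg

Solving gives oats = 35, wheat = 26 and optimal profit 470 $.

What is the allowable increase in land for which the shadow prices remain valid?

2.4

Binding constraints: land, fertilizer. The basis is B = [[2,2],[2,6]] with det 8.
Per unit increase in land, x* moves by d = (0.75, -0.25).
The basis stays optimal until labor becomes binding; allowable increase = 2.4 acres.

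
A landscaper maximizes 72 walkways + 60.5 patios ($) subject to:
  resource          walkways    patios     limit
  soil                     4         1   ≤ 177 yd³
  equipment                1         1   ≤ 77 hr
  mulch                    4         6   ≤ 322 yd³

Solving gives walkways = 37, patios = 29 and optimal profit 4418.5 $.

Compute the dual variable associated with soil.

At the optimum: soil uses 177 of 177 (binding); equipment uses 66 of 77 (slack = 11); mulch uses 322 of 322 (binding).
Slack constraints have shadow price 0 (complementary slackness).
Dual feasibility on the basic columns requires 4·y_soil + 4·y_mulch = 72, 1·y_soil + 6·y_mulch = 60.5.
→ y_soil = 9.5 and y_mulch = 8.5.
Shadow price of soil = 9.5.

9.5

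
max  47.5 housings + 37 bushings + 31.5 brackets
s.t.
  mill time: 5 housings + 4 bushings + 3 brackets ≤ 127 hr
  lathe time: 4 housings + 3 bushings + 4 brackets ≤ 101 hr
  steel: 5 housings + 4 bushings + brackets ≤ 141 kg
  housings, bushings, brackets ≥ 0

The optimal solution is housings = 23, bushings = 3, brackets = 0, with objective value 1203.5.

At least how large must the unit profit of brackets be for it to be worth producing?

At the optimum: mill time uses 127 of 127 (binding); lathe time uses 101 of 101 (binding); steel uses 127 of 141 (slack = 14).
Slack constraints have shadow price 0 (complementary slackness).
From A_Bᵀ y = c: 5·y_mill time + 4·y_lathe time = 47.5; 4·y_mill time + 3·y_lathe time = 37.
Solving: y_mill time = 5.5, y_lathe time = 5.
brackets enters the basis when its profit ≥ yᵀa₃ = 5.5·3 + 5·4 = 36.5.

36.5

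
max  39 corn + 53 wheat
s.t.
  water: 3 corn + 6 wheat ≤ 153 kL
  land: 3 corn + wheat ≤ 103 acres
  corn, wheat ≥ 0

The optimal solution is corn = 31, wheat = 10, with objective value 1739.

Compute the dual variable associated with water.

8

Both water and land are binding at x*.
From A_Bᵀ y = c: 3·y_water + 3·y_land = 39; 6·y_water + 1·y_land = 53.
→ y_water = 8 and y_land = 5.
Shadow price of water = 8.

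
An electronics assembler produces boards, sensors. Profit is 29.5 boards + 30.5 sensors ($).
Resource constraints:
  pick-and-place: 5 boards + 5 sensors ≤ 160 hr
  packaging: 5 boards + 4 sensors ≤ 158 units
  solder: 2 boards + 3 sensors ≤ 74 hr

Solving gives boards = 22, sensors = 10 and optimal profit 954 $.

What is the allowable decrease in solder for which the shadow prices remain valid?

8

Binding constraints: pick-and-place, solder. The basis is B = [[5,5],[2,3]] with det 5.
Per unit decrease in solder, x* moves by d = (1, -1).
The basis stays optimal until packaging becomes binding; allowable decrease = 8 hr.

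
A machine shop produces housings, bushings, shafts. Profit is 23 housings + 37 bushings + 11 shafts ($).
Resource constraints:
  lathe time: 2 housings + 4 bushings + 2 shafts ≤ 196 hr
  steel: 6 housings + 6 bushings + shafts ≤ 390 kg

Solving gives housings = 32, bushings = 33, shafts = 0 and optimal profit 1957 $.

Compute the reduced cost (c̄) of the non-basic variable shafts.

-4.5

Check each constraint at x*: lathe time 196/196 (tight); steel 390/390 (tight).
Dual feasibility on the basic columns requires 2·y_lathe time + 6·y_steel = 23, 4·y_lathe time + 6·y_steel = 37.
→ y_lathe time = 7 and y_steel = 1.5.
Reduced cost of shafts: c₃ − yᵀa₃ = 11 − (7·2 + 1.5·1) = 11 − 15.5 = -4.5.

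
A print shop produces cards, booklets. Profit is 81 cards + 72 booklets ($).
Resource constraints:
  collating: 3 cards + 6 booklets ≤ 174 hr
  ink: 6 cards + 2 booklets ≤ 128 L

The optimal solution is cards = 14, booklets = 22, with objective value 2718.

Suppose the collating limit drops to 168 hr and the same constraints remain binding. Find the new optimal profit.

Check each constraint at x*: collating 174/174 (tight); ink 128/128 (tight).
From A_Bᵀ y = c: 3·y_collating + 6·y_ink = 81; 6·y_collating + 2·y_ink = 72.
This yields shadow prices y_collating = 9, y_ink = 9.
Δz = y_collating·Δb = 9 × (-6) = -54, so new z* = 2718 − 54 = 2664.

2664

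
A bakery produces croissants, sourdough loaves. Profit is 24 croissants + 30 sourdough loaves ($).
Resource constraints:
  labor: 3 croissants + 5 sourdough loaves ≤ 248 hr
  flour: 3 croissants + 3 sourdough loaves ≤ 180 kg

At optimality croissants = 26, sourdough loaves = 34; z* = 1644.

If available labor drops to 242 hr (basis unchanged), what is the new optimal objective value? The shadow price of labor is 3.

Δb = -6, so new z* = 1644 + (3)·(-6) = 1644 − 18 = 1626.

1626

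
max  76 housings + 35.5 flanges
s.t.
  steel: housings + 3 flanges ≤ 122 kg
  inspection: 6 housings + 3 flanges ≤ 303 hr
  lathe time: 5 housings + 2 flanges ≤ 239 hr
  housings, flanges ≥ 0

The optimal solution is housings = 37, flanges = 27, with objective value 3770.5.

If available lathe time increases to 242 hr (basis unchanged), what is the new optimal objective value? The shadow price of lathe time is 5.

3785.5

Δb = 3, so new z* = 3770.5 + (5)·(3) = 3770.5 + 15 = 3785.5.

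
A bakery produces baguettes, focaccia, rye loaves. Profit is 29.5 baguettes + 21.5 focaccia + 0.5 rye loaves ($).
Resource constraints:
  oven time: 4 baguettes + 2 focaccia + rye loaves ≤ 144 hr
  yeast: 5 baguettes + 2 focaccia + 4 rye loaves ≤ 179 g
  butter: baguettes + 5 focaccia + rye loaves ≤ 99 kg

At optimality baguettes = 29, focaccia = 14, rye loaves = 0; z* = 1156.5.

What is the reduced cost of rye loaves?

Binding: oven time and butter. Non-binding: yeast (6 unused).
Slack constraints have shadow price 0 (complementary slackness).
Dual feasibility on the basic columns requires 4·y_oven time + 1·y_butter = 29.5, 2·y_oven time + 5·y_butter = 21.5.
Solving: y_oven time = 7, y_butter = 1.5.
Reduced cost of rye loaves: c₃ − yᵀa₃ = 0.5 − (7·1 + 1.5·1) = 0.5 − 8.5 = -8.

-8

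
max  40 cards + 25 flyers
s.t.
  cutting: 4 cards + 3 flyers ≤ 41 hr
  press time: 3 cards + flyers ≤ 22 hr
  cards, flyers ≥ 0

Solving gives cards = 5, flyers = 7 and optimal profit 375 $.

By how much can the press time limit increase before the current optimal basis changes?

Binding constraints: cutting, press time. The basis is B = [[4,3],[3,1]] with det -5.
Per unit increase in press time, x* moves by d = (0.6, -0.8).
The basis stays optimal until flyers reaches 0; allowable increase = 8.75 hr.

8.75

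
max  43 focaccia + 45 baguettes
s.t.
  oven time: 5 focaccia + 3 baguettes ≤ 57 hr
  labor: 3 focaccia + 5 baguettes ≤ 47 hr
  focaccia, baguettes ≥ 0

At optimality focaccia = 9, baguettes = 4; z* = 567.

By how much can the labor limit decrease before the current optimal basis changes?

Binding constraints: oven time, labor. The basis is B = [[5,3],[3,5]] with det 16.
Per unit decrease in labor, x* moves by d = (0.1875, -0.3125).
The basis stays optimal until baguettes reaches 0; allowable decrease = 12.8 hr.

12.8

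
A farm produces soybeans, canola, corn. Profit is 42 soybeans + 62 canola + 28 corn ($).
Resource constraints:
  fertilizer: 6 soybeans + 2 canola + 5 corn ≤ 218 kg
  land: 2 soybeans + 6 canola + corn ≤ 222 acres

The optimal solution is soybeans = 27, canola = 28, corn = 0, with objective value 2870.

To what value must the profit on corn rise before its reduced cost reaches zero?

Check each constraint at x*: fertilizer 218/218 (tight); land 222/222 (tight).
Dual feasibility on the basic columns requires 6·y_fertilizer + 2·y_land = 42, 2·y_fertilizer + 6·y_land = 62.
Solving: y_fertilizer = 4, y_land = 9.
corn enters the basis when its profit ≥ yᵀa₃ = 4·5 + 9·1 = 29.

29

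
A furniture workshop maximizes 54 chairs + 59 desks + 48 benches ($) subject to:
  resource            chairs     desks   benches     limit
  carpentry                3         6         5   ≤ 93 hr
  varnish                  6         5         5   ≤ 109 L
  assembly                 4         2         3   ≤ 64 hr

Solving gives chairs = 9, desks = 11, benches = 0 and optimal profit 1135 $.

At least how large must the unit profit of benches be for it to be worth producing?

Binding: carpentry and varnish. Non-binding: assembly (6 unused).
By complementary slackness, y = 0 for the non-binding constraint.
Dual feasibility on the basic columns requires 3·y_carpentry + 6·y_varnish = 54, 6·y_carpentry + 5·y_varnish = 59.
Solving: y_carpentry = 4, y_varnish = 7.
benches enters the basis when its profit ≥ yᵀa₃ = 4·5 + 7·5 = 55.

55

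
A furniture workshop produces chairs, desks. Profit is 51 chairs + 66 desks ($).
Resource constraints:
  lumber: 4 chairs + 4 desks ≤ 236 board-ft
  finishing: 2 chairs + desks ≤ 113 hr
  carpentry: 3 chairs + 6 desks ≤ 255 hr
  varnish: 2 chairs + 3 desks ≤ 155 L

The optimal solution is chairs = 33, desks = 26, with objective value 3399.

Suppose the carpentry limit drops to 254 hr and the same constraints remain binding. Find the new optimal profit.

3394

Check each constraint at x*: lumber 236/236 (tight); finishing 92/113 (slack 21); carpentry 255/255 (tight); varnish 144/155 (slack 11).
By complementary slackness, y = 0 for the non-binding constraints.
The binding rows give the dual system: 4·y_lumber + 3·y_carpentry = 51 and 4·y_lumber + 6·y_carpentry = 66.
Solving: y_lumber = 9, y_carpentry = 5.
Δz = y_carpentry·Δb = 5 × (-1) = -5, so new z* = 3399 − 5 = 3394.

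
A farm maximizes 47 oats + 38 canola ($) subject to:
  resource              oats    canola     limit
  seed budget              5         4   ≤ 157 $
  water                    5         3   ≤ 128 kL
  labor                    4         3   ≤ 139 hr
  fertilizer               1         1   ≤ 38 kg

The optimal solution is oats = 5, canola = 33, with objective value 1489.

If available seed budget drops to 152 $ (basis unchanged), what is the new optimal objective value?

1444

Binding: seed budget and fertilizer. Non-binding: water (4 unused), labor (20 unused).
Slack constraints have shadow price 0 (complementary slackness).
The binding rows give the dual system: 5·y_seed budget + 1·y_fertilizer = 47 and 4·y_seed budget + 1·y_fertilizer = 38.
→ y_seed budget = 9 and y_fertilizer = 2.
Δz = y_seed budget·Δb = 9 × (-5) = -45, so new z* = 1489 − 45 = 1444.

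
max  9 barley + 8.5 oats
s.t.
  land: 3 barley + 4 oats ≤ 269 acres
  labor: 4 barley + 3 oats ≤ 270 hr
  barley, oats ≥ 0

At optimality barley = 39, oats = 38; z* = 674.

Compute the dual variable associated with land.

1

Both land and labor are binding at x*.
The binding rows give the dual system: 3·y_land + 4·y_labor = 9 and 4·y_land + 3·y_labor = 8.5.
Solving: y_land = 1, y_labor = 1.5.
Shadow price of land = 1.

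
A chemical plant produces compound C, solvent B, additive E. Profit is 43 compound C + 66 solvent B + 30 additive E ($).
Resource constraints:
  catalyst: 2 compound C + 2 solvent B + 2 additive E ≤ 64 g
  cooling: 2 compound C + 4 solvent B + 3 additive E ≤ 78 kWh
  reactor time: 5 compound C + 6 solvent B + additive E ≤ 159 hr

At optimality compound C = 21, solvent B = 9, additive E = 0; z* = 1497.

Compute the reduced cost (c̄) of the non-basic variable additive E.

-2

At the optimum: catalyst uses 60 of 64 (slack = 4); cooling uses 78 of 78 (binding); reactor time uses 159 of 159 (binding).
By complementary slackness, y = 0 for the non-binding constraint.
Dual feasibility on the basic columns requires 2·y_cooling + 5·y_reactor time = 43, 4·y_cooling + 6·y_reactor time = 66.
→ y_cooling = 9 and y_reactor time = 5.
Reduced cost of additive E: c₃ − yᵀa₃ = 30 − (9·3 + 5·1) = 30 − 32 = -2.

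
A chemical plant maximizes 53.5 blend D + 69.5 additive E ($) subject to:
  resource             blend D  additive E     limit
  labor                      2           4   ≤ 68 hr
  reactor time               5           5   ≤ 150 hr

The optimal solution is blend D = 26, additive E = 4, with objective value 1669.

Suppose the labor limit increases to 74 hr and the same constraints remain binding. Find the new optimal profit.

1717

At the optimum: labor uses 68 of 68 (binding); reactor time uses 150 of 150 (binding).
From A_Bᵀ y = c: 2·y_labor + 5·y_reactor time = 53.5; 4·y_labor + 5·y_reactor time = 69.5.
Solving: y_labor = 8, y_reactor time = 7.5.
Δz = y_labor·Δb = 8 × (6) = 48, so new z* = 1669 + 48 = 1717.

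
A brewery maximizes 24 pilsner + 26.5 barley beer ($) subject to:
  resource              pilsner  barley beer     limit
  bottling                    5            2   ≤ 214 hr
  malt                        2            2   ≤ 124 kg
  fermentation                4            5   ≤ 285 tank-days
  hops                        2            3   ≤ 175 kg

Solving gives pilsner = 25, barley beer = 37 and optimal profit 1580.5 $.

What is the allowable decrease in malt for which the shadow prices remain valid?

10

Binding constraints: malt, fermentation. The basis is B = [[2,2],[4,5]] with det 2.
Per unit decrease in malt, x* moves by d = (-2.5, 2).
The basis stays optimal until pilsner reaches 0; allowable decrease = 10 kg.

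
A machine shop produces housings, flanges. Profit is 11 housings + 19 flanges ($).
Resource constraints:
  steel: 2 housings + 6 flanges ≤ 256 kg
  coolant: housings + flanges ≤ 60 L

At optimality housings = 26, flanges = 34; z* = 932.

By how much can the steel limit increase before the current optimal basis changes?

104

Binding constraints: steel, coolant. The basis is B = [[2,6],[1,1]] with det -4.
Per unit increase in steel, x* moves by d = (-0.25, 0.25).
The basis stays optimal until housings reaches 0; allowable increase = 104 kg.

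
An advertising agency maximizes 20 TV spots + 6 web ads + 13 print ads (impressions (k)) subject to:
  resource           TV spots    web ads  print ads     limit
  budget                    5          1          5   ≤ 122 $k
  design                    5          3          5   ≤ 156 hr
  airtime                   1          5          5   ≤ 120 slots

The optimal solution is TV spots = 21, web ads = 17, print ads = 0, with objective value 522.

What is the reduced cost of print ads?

Check each constraint at x*: budget 122/122 (tight); design 156/156 (tight); airtime 106/120 (slack 14).
Slack constraints have shadow price 0 (complementary slackness).
From A_Bᵀ y = c: 5·y_budget + 5·y_design = 20; 1·y_budget + 3·y_design = 6.
This yields shadow prices y_budget = 3, y_design = 1.
Reduced cost of print ads: c₃ − yᵀa₃ = 13 − (3·5 + 1·5) = 13 − 20 = -7.

-7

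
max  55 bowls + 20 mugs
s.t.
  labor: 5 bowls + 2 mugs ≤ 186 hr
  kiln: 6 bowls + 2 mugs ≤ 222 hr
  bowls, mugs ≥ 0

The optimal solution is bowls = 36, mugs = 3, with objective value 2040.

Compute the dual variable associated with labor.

At the optimum: labor uses 186 of 186 (binding); kiln uses 222 of 222 (binding).
From A_Bᵀ y = c: 5·y_labor + 6·y_kiln = 55; 2·y_labor + 2·y_kiln = 20.
→ y_labor = 5 and y_kiln = 5.
Shadow price of labor = 5.

5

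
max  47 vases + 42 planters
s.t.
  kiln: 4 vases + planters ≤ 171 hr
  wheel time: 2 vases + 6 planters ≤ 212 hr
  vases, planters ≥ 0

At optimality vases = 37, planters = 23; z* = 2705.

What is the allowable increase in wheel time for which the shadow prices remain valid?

Binding constraints: kiln, wheel time. The basis is B = [[4,1],[2,6]] with det 22.
Per unit increase in wheel time, x* moves by d = (-0.0455, 0.1818).
The basis stays optimal until vases reaches 0; allowable increase = 814 hr.

814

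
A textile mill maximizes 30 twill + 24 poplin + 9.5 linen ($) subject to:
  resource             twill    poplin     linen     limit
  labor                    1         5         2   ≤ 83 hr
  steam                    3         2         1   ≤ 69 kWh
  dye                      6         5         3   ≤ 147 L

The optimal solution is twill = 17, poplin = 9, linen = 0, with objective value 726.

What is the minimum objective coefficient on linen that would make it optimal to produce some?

14

Binding: steam and dye. Non-binding: labor (21 unused).
By complementary slackness, y = 0 for the non-binding constraint.
From A_Bᵀ y = c: 3·y_steam + 6·y_dye = 30; 2·y_steam + 5·y_dye = 24.
→ y_steam = 2 and y_dye = 4.
linen enters the basis when its profit ≥ yᵀa₃ = 2·1 + 4·3 = 14.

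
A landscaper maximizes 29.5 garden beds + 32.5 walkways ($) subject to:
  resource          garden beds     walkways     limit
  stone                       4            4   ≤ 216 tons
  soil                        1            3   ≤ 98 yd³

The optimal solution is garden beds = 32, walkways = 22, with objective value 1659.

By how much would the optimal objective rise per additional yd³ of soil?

Check each constraint at x*: stone 216/216 (tight); soil 98/98 (tight).
From A_Bᵀ y = c: 4·y_stone + 1·y_soil = 29.5; 4·y_stone + 3·y_soil = 32.5.
→ y_stone = 7 and y_soil = 1.5.
Shadow price of soil = 1.5.

1.5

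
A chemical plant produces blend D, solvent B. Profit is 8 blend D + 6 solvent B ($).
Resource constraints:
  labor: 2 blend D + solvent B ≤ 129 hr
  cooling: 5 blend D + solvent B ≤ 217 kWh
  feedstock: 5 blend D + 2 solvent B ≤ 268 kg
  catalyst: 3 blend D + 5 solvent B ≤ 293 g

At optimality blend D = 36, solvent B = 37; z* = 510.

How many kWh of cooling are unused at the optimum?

0

cooling used = 5·36 + 1·37 = 217; slack = 217 − 217 = 0.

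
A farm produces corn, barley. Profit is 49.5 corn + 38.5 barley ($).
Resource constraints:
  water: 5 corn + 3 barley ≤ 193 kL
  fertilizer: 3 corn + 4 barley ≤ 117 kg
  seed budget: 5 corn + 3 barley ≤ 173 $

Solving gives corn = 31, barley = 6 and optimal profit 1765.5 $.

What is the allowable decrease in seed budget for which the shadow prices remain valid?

85.25

Binding constraints: fertilizer, seed budget. The basis is B = [[3,4],[5,3]] with det -11.
Per unit decrease in seed budget, x* moves by d = (-0.3636, 0.2727).
The basis stays optimal until corn reaches 0; allowable decrease = 85.25 $.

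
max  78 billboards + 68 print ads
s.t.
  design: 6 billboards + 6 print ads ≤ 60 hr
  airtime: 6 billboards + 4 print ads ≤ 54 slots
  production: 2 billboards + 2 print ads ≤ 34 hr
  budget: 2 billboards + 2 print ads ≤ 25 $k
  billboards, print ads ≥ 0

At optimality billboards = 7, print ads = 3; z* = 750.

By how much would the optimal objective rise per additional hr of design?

8

Binding: design and airtime. Non-binding: production (14 unused), budget (5 unused).
Since production, budget are not tight, their duals are 0.
The binding rows give the dual system: 6·y_design + 6·y_airtime = 78 and 6·y_design + 4·y_airtime = 68.
→ y_design = 8 and y_airtime = 5.
Shadow price of design = 8.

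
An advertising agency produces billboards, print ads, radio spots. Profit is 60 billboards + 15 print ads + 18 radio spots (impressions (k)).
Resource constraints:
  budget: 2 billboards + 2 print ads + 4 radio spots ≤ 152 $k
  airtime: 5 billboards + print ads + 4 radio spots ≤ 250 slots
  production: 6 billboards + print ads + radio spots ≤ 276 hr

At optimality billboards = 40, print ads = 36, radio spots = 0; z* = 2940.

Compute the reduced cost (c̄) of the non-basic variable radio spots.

-3

Binding: budget and production. Non-binding: airtime (14 unused).
Slack constraints have shadow price 0 (complementary slackness).
Dual feasibility on the basic columns requires 2·y_budget + 6·y_production = 60, 2·y_budget + 1·y_production = 15.
Solving: y_budget = 3, y_production = 9.
Reduced cost of radio spots: c₃ − yᵀa₃ = 18 − (3·4 + 9·1) = 18 − 21 = -3.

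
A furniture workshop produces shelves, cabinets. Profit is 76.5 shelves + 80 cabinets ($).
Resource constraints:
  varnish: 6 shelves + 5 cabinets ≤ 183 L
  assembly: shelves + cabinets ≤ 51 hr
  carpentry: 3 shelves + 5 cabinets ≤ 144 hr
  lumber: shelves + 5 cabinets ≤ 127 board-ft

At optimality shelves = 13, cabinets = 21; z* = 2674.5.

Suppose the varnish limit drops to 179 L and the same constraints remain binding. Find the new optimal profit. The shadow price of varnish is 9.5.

Δb = -4, so new z* = 2674.5 + (9.5)·(-4) = 2674.5 − 38 = 2636.5.

2636.5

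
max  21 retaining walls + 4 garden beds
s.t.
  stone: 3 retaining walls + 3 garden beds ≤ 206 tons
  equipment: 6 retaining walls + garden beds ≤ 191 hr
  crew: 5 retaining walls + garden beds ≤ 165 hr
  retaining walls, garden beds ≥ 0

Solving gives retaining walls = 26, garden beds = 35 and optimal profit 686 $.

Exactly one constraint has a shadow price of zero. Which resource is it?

stone

stone: 183/206 (slack 23)
equipment: 191/191 (binding)
crew: 165/165 (binding)
By complementary slackness, a constraint with positive slack has shadow price 0 → stone.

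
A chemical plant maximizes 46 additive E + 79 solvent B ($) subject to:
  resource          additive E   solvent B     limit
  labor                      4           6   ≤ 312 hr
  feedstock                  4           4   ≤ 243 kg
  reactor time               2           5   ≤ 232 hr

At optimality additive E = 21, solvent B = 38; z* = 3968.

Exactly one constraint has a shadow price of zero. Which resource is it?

feedstock

labor: 312/312 (binding)
feedstock: 236/243 (slack 7)
reactor time: 232/232 (binding)
By complementary slackness, a constraint with positive slack has shadow price 0 → feedstock.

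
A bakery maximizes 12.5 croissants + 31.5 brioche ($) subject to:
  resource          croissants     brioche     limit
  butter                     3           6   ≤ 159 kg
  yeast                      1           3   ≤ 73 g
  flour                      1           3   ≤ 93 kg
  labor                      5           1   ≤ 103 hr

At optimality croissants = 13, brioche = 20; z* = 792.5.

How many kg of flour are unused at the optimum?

flour used = 1·13 + 3·20 = 73; slack = 93 − 73 = 20.

20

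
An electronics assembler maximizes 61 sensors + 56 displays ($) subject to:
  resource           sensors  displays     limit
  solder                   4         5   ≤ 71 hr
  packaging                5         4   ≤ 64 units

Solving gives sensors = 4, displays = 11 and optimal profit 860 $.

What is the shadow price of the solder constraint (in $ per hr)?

4

Check each constraint at x*: solder 71/71 (tight); packaging 64/64 (tight).
From A_Bᵀ y = c: 4·y_solder + 5·y_packaging = 61; 5·y_solder + 4·y_packaging = 56.
Solving: y_solder = 4, y_packaging = 9.
Shadow price of solder = 4.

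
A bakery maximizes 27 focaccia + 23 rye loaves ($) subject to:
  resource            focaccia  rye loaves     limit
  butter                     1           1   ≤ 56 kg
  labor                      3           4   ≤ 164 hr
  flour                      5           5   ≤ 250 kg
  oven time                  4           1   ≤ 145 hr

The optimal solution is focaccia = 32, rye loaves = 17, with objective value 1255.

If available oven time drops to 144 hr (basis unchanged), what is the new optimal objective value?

At the optimum: butter uses 49 of 56 (slack = 7); labor uses 164 of 164 (binding); flour uses 245 of 250 (slack = 5); oven time uses 145 of 145 (binding).
Slack constraints have shadow price 0 (complementary slackness).
The binding rows give the dual system: 3·y_labor + 4·y_oven time = 27 and 4·y_labor + 1·y_oven time = 23.
→ y_labor = 5 and y_oven time = 3.
Δz = y_oven time·Δb = 3 × (-1) = -3, so new z* = 1255 − 3 = 1252.

1252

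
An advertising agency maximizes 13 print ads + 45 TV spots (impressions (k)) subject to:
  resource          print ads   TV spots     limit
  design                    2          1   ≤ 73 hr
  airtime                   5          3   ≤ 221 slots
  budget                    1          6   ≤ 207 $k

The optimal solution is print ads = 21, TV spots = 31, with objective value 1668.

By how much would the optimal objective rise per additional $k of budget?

At the optimum: design uses 73 of 73 (binding); airtime uses 198 of 221 (slack = 23); budget uses 207 of 207 (binding).
Since airtime is not tight, its dual is 0.
The binding rows give the dual system: 2·y_design + 1·y_budget = 13 and 1·y_design + 6·y_budget = 45.
→ y_design = 3 and y_budget = 7.
Shadow price of budget = 7.

7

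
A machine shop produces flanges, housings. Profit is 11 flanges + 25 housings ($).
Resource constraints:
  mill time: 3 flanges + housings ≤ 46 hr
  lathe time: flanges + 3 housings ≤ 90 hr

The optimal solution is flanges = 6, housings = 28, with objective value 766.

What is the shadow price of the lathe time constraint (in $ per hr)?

8

Check each constraint at x*: mill time 46/46 (tight); lathe time 90/90 (tight).
The binding rows give the dual system: 3·y_mill time + 1·y_lathe time = 11 and 1·y_mill time + 3·y_lathe time = 25.
Solving: y_mill time = 1, y_lathe time = 8.
Shadow price of lathe time = 8.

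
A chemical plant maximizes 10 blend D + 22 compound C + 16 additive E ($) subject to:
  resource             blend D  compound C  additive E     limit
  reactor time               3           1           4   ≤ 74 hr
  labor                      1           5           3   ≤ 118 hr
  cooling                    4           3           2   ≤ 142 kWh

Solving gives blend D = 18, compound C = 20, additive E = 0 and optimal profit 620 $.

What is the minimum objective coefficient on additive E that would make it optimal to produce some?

At the optimum: reactor time uses 74 of 74 (binding); labor uses 118 of 118 (binding); cooling uses 132 of 142 (slack = 10).
By complementary slackness, y = 0 for the non-binding constraint.
From A_Bᵀ y = c: 3·y_reactor time + 1·y_labor = 10; 1·y_reactor time + 5·y_labor = 22.
This yields shadow prices y_reactor time = 2, y_labor = 4.
additive E enters the basis when its profit ≥ yᵀa₃ = 2·4 + 4·3 = 20.

20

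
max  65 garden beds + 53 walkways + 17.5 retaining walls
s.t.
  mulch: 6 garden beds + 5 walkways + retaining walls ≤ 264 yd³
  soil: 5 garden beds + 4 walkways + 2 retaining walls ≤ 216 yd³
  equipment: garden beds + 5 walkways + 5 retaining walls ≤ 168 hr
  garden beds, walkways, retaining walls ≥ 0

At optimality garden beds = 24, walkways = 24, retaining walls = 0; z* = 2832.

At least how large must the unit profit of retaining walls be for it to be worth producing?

At the optimum: mulch uses 264 of 264 (binding); soil uses 216 of 216 (binding); equipment uses 144 of 168 (slack = 24).
Slack constraints have shadow price 0 (complementary slackness).
From A_Bᵀ y = c: 6·y_mulch + 5·y_soil = 65; 5·y_mulch + 4·y_soil = 53.
→ y_mulch = 5 and y_soil = 7.
retaining walls enters the basis when its profit ≥ yᵀa₃ = 5·1 + 7·2 = 19.

19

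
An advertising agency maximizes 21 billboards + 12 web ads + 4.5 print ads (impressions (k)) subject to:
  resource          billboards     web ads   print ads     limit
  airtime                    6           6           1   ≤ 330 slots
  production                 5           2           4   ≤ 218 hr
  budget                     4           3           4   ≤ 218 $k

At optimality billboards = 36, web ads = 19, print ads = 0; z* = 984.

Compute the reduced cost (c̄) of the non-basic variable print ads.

Binding: airtime and production. Non-binding: budget (17 unused).
Since budget is not tight, its dual is 0.
The binding rows give the dual system: 6·y_airtime + 5·y_production = 21 and 6·y_airtime + 2·y_production = 12.
→ y_airtime = 1 and y_production = 3.
Reduced cost of print ads: c₃ − yᵀa₃ = 4.5 − (1·1 + 3·4) = 4.5 − 13 = -8.5.

-8.5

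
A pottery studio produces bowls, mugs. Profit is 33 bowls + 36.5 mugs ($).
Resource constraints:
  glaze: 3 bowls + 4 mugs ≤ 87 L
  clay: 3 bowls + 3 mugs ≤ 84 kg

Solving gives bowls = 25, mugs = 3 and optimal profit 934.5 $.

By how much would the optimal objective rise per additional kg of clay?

7.5

Check each constraint at x*: glaze 87/87 (tight); clay 84/84 (tight).
Dual feasibility on the basic columns requires 3·y_glaze + 3·y_clay = 33, 4·y_glaze + 3·y_clay = 36.5.
This yields shadow prices y_glaze = 3.5, y_clay = 7.5.
Shadow price of clay = 7.5.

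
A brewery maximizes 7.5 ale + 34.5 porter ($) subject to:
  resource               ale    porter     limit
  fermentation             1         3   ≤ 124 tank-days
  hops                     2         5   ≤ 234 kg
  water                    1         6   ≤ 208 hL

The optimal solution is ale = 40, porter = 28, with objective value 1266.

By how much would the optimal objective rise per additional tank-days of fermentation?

At the optimum: fermentation uses 124 of 124 (binding); hops uses 220 of 234 (slack = 14); water uses 208 of 208 (binding).
Slack constraints have shadow price 0 (complementary slackness).
The binding rows give the dual system: 1·y_fermentation + 1·y_water = 7.5 and 3·y_fermentation + 6·y_water = 34.5.
This yields shadow prices y_fermentation = 3.5, y_water = 4.
Shadow price of fermentation = 3.5.

3.5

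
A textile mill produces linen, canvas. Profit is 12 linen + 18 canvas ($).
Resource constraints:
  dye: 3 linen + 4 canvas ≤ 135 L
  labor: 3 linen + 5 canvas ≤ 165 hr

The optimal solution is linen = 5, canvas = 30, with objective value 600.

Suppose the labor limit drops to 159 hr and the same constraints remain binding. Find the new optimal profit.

At the optimum: dye uses 135 of 135 (binding); labor uses 165 of 165 (binding).
The binding rows give the dual system: 3·y_dye + 3·y_labor = 12 and 4·y_dye + 5·y_labor = 18.
This yields shadow prices y_dye = 2, y_labor = 2.
Δz = y_labor·Δb = 2 × (-6) = -12, so new z* = 600 − 12 = 588.

588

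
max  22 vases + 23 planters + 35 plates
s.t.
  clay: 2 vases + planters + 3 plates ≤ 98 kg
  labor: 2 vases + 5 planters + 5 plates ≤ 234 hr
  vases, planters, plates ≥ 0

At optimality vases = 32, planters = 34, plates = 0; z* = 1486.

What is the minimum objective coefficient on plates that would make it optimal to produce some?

Both clay and labor are binding at x*.
The binding rows give the dual system: 2·y_clay + 2·y_labor = 22 and 1·y_clay + 5·y_labor = 23.
This yields shadow prices y_clay = 8, y_labor = 3.
plates enters the basis when its profit ≥ yᵀa₃ = 8·3 + 3·5 = 39.

39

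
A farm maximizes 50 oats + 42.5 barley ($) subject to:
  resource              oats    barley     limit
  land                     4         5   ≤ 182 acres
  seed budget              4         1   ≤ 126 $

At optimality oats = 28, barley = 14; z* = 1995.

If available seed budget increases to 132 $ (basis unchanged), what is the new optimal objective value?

Check each constraint at x*: land 182/182 (tight); seed budget 126/126 (tight).
The binding rows give the dual system: 4·y_land + 4·y_seed budget = 50 and 5·y_land + 1·y_seed budget = 42.5.
This yields shadow prices y_land = 7.5, y_seed budget = 5.
Δz = y_seed budget·Δb = 5 × (6) = 30, so new z* = 1995 + 30 = 2025.

2025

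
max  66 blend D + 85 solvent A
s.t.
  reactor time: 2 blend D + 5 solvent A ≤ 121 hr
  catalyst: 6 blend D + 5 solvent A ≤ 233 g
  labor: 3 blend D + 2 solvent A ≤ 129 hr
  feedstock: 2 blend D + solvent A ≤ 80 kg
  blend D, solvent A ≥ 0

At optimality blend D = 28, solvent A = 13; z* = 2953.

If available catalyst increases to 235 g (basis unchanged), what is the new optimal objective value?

2969

Binding: reactor time and catalyst. Non-binding: labor (19 unused), feedstock (11 unused).
Slack constraints have shadow price 0 (complementary slackness).
Dual feasibility on the basic columns requires 2·y_reactor time + 6·y_catalyst = 66, 5·y_reactor time + 5·y_catalyst = 85.
Solving: y_reactor time = 9, y_catalyst = 8.
Δz = y_catalyst·Δb = 8 × (2) = 16, so new z* = 2953 + 16 = 2969.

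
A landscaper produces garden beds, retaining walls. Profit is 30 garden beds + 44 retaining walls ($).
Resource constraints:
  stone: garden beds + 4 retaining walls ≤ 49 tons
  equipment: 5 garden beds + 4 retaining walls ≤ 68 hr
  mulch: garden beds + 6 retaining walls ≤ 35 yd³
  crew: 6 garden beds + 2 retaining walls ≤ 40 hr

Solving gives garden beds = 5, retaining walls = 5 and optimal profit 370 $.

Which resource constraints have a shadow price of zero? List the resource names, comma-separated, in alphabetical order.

stone: 25/49 (slack 24)
equipment: 45/68 (slack 23)
mulch: 35/35 (binding)
crew: 40/40 (binding)
By complementary slackness, a constraint with positive slack has shadow price 0 → equipment, stone.

equipment, stone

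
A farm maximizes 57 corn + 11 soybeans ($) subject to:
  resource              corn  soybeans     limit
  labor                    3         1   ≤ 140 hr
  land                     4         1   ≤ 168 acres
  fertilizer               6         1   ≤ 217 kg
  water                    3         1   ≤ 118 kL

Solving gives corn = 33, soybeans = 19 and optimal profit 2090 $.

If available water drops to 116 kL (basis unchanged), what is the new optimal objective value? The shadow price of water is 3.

Δb = -2, so new z* = 2090 + (3)·(-2) = 2090 − 6 = 2084.

2084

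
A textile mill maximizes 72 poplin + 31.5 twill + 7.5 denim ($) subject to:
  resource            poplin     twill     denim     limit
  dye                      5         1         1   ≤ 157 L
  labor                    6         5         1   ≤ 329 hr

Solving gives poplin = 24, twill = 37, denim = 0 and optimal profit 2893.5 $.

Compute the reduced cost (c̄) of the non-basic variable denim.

Both dye and labor are binding at x*.
From A_Bᵀ y = c: 5·y_dye + 6·y_labor = 72; 1·y_dye + 5·y_labor = 31.5.
This yields shadow prices y_dye = 9, y_labor = 4.5.
Reduced cost of denim: c₃ − yᵀa₃ = 7.5 − (9·1 + 4.5·1) = 7.5 − 13.5 = -6.

-6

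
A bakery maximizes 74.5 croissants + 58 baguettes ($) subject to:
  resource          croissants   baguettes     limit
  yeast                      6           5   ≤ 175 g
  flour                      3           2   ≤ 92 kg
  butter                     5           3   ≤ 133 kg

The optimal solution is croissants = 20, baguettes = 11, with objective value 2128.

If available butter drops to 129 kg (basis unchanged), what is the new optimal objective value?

Check each constraint at x*: yeast 175/175 (tight); flour 82/92 (slack 10); butter 133/133 (tight).
Slack constraints have shadow price 0 (complementary slackness).
The binding rows give the dual system: 6·y_yeast + 5·y_butter = 74.5 and 5·y_yeast + 3·y_butter = 58.
This yields shadow prices y_yeast = 9.5, y_butter = 3.5.
Δz = y_butter·Δb = 3.5 × (-4) = -14, so new z* = 2128 − 14 = 2114.

2114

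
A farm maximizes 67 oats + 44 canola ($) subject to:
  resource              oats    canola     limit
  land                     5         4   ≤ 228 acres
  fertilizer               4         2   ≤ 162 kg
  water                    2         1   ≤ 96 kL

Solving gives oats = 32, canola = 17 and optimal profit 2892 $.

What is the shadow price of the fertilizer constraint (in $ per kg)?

At the optimum: land uses 228 of 228 (binding); fertilizer uses 162 of 162 (binding); water uses 81 of 96 (slack = 15).
By complementary slackness, y = 0 for the non-binding constraint.
From A_Bᵀ y = c: 5·y_land + 4·y_fertilizer = 67; 4·y_land + 2·y_fertilizer = 44.
This yields shadow prices y_land = 7, y_fertilizer = 8.
Shadow price of fertilizer = 8.

8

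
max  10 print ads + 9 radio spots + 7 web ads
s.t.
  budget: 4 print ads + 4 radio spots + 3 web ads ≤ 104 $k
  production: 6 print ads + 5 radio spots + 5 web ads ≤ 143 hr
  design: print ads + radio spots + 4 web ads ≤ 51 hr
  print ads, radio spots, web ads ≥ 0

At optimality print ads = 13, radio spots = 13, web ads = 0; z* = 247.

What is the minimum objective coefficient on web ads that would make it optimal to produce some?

8

At the optimum: budget uses 104 of 104 (binding); production uses 143 of 143 (binding); design uses 26 of 51 (slack = 25).
Slack constraints have shadow price 0 (complementary slackness).
The binding rows give the dual system: 4·y_budget + 6·y_production = 10 and 4·y_budget + 5·y_production = 9.
Solving: y_budget = 1, y_production = 1.
web ads enters the basis when its profit ≥ yᵀa₃ = 1·3 + 1·5 = 8.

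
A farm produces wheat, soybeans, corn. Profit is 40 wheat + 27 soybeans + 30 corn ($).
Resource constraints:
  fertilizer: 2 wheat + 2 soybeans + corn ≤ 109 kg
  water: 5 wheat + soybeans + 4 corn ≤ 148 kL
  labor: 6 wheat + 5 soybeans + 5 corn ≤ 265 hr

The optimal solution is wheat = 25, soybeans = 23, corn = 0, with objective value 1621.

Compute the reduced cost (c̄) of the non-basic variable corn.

At the optimum: fertilizer uses 96 of 109 (slack = 13); water uses 148 of 148 (binding); labor uses 265 of 265 (binding).
By complementary slackness, y = 0 for the non-binding constraint.
From A_Bᵀ y = c: 5·y_water + 6·y_labor = 40; 1·y_water + 5·y_labor = 27.
Solving: y_water = 2, y_labor = 5.
Reduced cost of corn: c₃ − yᵀa₃ = 30 − (2·4 + 5·5) = 30 − 33 = -3.

-3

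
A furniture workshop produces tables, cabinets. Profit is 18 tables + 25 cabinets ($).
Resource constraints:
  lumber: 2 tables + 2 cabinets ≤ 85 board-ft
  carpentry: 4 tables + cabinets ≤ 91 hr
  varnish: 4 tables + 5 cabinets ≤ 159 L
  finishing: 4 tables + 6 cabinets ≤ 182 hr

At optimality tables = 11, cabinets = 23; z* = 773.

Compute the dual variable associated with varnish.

At the optimum: lumber uses 68 of 85 (slack = 17); carpentry uses 67 of 91 (slack = 24); varnish uses 159 of 159 (binding); finishing uses 182 of 182 (binding).
By complementary slackness, y = 0 for the non-binding constraints.
Dual feasibility on the basic columns requires 4·y_varnish + 4·y_finishing = 18, 5·y_varnish + 6·y_finishing = 25.
→ y_varnish = 2 and y_finishing = 2.5.
Shadow price of varnish = 2.

2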